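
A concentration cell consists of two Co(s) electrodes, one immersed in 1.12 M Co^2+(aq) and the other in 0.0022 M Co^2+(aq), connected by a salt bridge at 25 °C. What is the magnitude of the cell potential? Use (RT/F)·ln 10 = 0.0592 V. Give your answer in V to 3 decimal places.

For a concentration cell E°cell = 0, since both electrodes use the same couple.
The compartment with the higher Co^2+(aq) concentration (1.12 M) acts as the cathode; ions are reduced there and produced at the dilute (0.0022 M) anode.
With n = 2, Ecell = −(0.0592/2)·log([dilute]/[conc]) = −(0.0592/2)·log(0.0022/1.12) = +0.080 V.

0.080 V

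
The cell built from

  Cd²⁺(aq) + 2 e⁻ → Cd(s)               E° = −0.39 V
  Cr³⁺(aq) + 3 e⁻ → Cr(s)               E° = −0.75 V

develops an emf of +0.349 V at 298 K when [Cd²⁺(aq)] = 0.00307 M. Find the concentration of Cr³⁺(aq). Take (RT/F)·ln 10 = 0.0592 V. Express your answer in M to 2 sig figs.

Cd²⁺/Cd is the cathode (higher E°); E°cell = −0.39 − (−0.75) = +0.36 V with n = 6.
Since E = E° − (0.0592/n)·log Q, log Q = n(E° − E)/0.0592 = 1.115.
For 3 Cd²⁺(aq) + 2 Cr(s) → 3 Cd(s) + 2 Cr³⁺(aq), the reaction quotient is Q = [Cr³⁺(aq)]^2 / [Cd²⁺(aq)]^3.
Isolating [Cr³⁺(aq)] in Q = 10^{1.115} yields log [Cr³⁺(aq)] = −3.212, i.e. 0.00061 M.

0.00061 M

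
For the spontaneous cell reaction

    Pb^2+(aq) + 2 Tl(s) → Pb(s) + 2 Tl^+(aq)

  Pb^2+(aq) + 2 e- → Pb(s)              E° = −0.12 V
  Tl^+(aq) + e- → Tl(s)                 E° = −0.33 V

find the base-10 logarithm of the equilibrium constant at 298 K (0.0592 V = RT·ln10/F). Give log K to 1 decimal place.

log K = 7.1

The Pb²⁺/Pb couple is reduced (cathode); E°cell = −0.12 − (−0.33) = +0.21 V with n = 2.
At equilibrium E = 0, so log K = nE°cell / 0.0592 = (2)(+0.21) / 0.0592 = 7.1.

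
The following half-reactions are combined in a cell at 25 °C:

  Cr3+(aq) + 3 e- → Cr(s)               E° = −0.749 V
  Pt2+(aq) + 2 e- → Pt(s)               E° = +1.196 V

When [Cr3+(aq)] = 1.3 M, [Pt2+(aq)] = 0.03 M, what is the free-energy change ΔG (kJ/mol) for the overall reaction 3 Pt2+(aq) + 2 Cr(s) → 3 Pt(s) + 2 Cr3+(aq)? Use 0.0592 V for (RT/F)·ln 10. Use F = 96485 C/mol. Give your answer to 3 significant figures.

−1100 kJ/mol

With Pt²⁺/Pt reduced at the cathode, E°cell = +1.196 − (−0.749) = +1.945 V and n = 6.
Q = [Cr3+(aq)]^2 / [Pt2+(aq)]^3 = 6.26×10^4, so log Q = 4.797 and E = +1.945 − (0.0592/6)(4.797) = +1.8977 V.
Finally ΔG = −nFE = −(6)(96485 C/mol)(+1.8977 V) = −1100 kJ/mol.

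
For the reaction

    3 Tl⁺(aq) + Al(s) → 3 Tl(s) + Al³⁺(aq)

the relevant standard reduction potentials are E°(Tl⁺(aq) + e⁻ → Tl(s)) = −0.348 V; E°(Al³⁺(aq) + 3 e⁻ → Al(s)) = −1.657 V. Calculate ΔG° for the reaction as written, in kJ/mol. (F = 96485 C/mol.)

In the reaction as written Tl⁺(aq) is reduced, so the Tl⁺/Tl couple is the cathode and Al³⁺/Al is the anode.
E°cell = −0.348 − (−1.657) = +1.309 V; balancing electrons gives n = 3.
ΔG° = −nFE°cell = −(3)(96485)(+1.309) J/mol = −379 kJ/mol.

−379 kJ/mol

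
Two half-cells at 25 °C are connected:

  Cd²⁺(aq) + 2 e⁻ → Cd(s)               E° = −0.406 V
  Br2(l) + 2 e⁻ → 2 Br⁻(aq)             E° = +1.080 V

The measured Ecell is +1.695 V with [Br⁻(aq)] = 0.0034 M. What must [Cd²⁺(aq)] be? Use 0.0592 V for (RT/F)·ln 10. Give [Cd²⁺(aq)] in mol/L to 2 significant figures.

With Br₂/Br⁻ at the cathode and Cd²⁺/Cd at the anode, E°cell = +1.080 − (−0.406) = +1.486 V (n = 2).
Rearranging E = E° − (0.0592/n)·log Q gives log Q = 2(+1.486 − (+1.695))/0.0592 = −7.061.
The balanced reaction is Br2(l) + Cd(s) → 2 Br⁻(aq) + Cd²⁺(aq), so Q = [Br⁻(aq)]^2·[Cd²⁺(aq)].
Substituting the known concentrations and solving, log [Cd²⁺(aq)] = −2.124 and [Cd²⁺(aq)] = 0.0075 M.

0.0075 M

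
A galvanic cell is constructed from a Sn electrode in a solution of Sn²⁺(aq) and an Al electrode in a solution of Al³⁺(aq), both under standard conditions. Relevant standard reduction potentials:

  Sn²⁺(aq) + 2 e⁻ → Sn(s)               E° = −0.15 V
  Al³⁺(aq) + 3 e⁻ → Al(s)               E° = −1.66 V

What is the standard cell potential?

+1.51 V

The Sn²⁺/Sn couple has the higher E°, so Sn ion is reduced (cathode) and Al is oxidized (anode).
E°cell = E°(cathode) − E°(anode) = −0.15 − (−1.66) = +1.51 V.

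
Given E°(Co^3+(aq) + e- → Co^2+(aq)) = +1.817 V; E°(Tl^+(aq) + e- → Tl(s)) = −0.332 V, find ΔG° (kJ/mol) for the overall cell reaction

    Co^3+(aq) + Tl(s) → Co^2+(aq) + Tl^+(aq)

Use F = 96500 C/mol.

In the reaction as written Co^3+(aq) is reduced, so the Co³⁺/Co²⁺ couple is the cathode and Tl⁺/Tl is the anode.
E°cell = +1.817 − (−0.332) = +2.149 V; balancing electrons gives n = 1.
ΔG° = −nFE°cell = −(1)(96500)(+2.149) J/mol = −207 kJ/mol.

−207 kJ/mol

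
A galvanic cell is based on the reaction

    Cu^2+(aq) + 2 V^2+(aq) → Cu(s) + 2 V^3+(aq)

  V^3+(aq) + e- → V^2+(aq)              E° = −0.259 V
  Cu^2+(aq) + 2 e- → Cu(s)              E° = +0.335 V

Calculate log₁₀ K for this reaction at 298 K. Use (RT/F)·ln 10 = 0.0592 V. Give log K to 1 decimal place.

log K = 20.1

The Cu²⁺/Cu couple is reduced (cathode); E°cell = +0.335 − (−0.259) = +0.594 V with n = 2.
At equilibrium E = 0, so log K = nE°cell / 0.0592 = (2)(+0.594) / 0.0592 = 20.1.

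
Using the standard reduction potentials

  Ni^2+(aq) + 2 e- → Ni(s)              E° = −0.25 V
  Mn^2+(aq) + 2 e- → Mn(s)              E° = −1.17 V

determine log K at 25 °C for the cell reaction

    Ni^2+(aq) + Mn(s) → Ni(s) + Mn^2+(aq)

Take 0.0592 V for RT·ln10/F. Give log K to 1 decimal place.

The Ni²⁺/Ni couple is reduced (cathode); E°cell = −0.25 − (−1.17) = +0.92 V with n = 2.
At equilibrium E = 0, so log K = nE°cell / 0.0592 = (2)(+0.92) / 0.0592 = 31.1.

log K = 31.1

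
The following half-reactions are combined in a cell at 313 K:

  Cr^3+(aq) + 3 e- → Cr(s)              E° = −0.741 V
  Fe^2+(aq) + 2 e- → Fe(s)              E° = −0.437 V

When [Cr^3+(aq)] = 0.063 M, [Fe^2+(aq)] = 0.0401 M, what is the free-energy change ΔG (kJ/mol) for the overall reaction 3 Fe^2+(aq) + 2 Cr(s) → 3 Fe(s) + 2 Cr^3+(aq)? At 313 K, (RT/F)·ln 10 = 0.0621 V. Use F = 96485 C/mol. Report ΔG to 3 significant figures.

The standard cell potential is −0.437 − (−0.741) = +0.304 V, with n = 6 electrons in the balanced equation.
Here Q = [Cr^3+(aq)]^2 / [Fe^2+(aq)]^3 = 61.6 (log Q = 1.789), giving E = +0.304 − (0.0621/6)·(1.789) = +0.2855 V.
Then ΔG = −nFE = −6 × 96485 × +0.2855 J/mol = −165 kJ/mol.

−165 kJ/mol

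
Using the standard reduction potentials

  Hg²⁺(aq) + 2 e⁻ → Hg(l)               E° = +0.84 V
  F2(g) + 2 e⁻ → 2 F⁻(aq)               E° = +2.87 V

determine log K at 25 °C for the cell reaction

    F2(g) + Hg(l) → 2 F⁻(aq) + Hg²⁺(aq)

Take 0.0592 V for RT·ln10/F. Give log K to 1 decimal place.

The F₂/F⁻ couple is reduced (cathode); E°cell = +2.87 − (+0.84) = +2.03 V with n = 2.
At equilibrium E = 0, so log K = nE°cell / 0.0592 = (2)(+2.03) / 0.0592 = 68.6.

log K = 68.6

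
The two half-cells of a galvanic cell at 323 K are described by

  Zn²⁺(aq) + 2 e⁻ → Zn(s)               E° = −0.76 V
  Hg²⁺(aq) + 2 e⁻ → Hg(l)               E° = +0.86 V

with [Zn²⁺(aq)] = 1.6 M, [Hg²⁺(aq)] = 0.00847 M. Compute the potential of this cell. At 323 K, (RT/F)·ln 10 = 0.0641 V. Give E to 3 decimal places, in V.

+1.547 V

Hg²⁺/Hg is reduced (cathode, E° = +0.86 V) and Zn²⁺/Zn is oxidized (anode).
E°cell = +0.86 − (−0.76) = +1.62 V, with n = 2 electrons transferred.
Balancing gives Hg²⁺(aq) + Zn(s) → Hg(l) + Zn²⁺(aq); hence Q = [Zn²⁺(aq)] / [Hg²⁺(aq)] = 189 (log Q = 2.276).
By the Nernst equation, E = +1.62 − (0.0641/2)·(2.276) = +1.547 V.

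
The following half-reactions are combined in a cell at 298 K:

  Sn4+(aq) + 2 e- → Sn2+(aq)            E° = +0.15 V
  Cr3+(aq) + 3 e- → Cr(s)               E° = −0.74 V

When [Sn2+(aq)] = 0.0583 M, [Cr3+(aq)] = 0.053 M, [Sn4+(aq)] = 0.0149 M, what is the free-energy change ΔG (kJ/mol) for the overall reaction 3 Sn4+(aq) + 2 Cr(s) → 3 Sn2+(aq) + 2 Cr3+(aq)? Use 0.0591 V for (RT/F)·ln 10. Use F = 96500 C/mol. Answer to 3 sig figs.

−520 kJ/mol

With Sn⁴⁺/Sn²⁺ reduced at the cathode, E°cell = +0.15 − (−0.74) = +0.89 V and n = 6.
The reaction quotient is ([Sn2+(aq)]^3·[Cr3+(aq)]^2) / [Sn4+(aq)]^3 = 0.168; by Nernst, E = +0.89 − (0.0591/6)(−0.774) = +0.8976 V.
Then ΔG = −nFE = −6 × 96500 × +0.8976 J/mol = −520 kJ/mol.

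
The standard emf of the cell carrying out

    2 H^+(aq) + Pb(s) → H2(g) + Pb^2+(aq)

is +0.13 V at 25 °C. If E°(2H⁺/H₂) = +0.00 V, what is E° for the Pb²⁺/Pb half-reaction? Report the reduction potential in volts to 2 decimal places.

−0.13 V

In the reaction as written the 2H⁺/H₂ couple is reduced (cathode) and Pb²⁺/Pb is oxidized (anode), so E°cell = E°(2H⁺/H₂) − E°(Pb²⁺/Pb).
E°(Pb²⁺/Pb) = E°(cathode) − E°cell = +0.00 − (+0.13) = −0.13 V.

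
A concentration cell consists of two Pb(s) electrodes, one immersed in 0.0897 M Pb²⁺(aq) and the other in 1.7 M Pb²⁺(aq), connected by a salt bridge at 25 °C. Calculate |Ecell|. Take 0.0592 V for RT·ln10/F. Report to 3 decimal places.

0.038 V

For a concentration cell E°cell = 0, since both electrodes use the same couple.
The compartment with the higher Pb²⁺(aq) concentration (1.7 M) acts as the cathode; ions are reduced there and produced at the dilute (0.0897 M) anode.
With n = 2, Ecell = −(0.0592/2)·log([dilute]/[conc]) = −(0.0592/2)·log(0.0897/1.7) = +0.038 V.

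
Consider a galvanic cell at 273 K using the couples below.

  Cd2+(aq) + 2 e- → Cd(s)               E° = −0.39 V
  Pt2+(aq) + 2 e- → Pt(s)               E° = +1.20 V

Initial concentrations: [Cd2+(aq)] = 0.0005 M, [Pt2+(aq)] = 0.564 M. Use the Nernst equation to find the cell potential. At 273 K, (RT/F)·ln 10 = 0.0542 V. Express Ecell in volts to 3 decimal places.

+1.673 V

Since E°(Pt²⁺/Pt) > E°(Cd²⁺/Cd), Pt²⁺/Pt serves as the cathode.
E°cell = +1.20 − (−0.39) = +1.59 V, with n = 2 electrons transferred.
The balanced reaction is Pt2+(aq) + Cd(s) → Pt(s) + Cd2+(aq), so Q = [Cd2+(aq)] / [Pt2+(aq)] = 0.000887 and log Q = −3.052.
E = E° − (0.0542/n)·log Q = +1.59 − (0.0542/2)(−3.052) = +1.673 V.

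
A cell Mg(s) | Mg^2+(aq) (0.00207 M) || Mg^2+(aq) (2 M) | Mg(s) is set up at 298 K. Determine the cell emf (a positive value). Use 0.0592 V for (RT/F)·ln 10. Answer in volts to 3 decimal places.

For a concentration cell E°cell = 0, since both electrodes use the same couple.
The compartment with the higher Mg^2+(aq) concentration (2 M) acts as the cathode; ions are reduced there and produced at the dilute (0.00207 M) anode.
With n = 2, Ecell = −(0.0592/2)·log([dilute]/[conc]) = −(0.0592/2)·log(0.00207/2) = +0.088 V.

0.088 V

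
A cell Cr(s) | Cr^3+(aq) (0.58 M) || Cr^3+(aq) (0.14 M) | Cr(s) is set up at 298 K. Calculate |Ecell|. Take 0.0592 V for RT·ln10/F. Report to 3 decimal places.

For a concentration cell E°cell = 0, since both electrodes use the same couple.
The compartment with the higher Cr^3+(aq) concentration (0.58 M) acts as the cathode; ions are reduced there and produced at the dilute (0.14 M) anode.
With n = 3, Ecell = −(0.0592/3)·log([dilute]/[conc]) = −(0.0592/3)·log(0.14/0.58) = +0.012 V.

0.012 V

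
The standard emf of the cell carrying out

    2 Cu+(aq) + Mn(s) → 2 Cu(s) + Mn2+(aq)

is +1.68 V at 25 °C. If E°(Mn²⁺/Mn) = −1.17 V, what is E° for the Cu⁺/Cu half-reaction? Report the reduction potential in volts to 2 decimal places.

+0.51 V

In the reaction as written the Cu⁺/Cu couple is reduced (cathode) and Mn²⁺/Mn is oxidized (anode), so E°cell = E°(Cu⁺/Cu) − E°(Mn²⁺/Mn).
E°(Cu⁺/Cu) = E°cell + E°(anode) = +1.68 + (−1.17) = +0.51 V.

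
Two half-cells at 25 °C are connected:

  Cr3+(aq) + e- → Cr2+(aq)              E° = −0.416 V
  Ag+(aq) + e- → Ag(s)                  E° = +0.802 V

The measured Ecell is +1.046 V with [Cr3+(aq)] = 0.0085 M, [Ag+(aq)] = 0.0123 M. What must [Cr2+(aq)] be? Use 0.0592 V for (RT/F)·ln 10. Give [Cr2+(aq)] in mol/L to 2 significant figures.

0.00086 M

Ag⁺/Ag is the cathode (higher E°); E°cell = +0.802 − (−0.416) = +1.218 V with n = 1.
Since E = E° − (0.0592/n)·log Q, log Q = n(E° − E)/0.0592 = 2.905.
The balanced reaction is Ag+(aq) + Cr2+(aq) → Ag(s) + Cr3+(aq), so Q = [Cr3+(aq)] / ([Ag+(aq)]·[Cr2+(aq)]).
Isolating [Cr2+(aq)] in Q = 10^{2.905} yields log [Cr2+(aq)] = −3.065, i.e. 0.00086 M.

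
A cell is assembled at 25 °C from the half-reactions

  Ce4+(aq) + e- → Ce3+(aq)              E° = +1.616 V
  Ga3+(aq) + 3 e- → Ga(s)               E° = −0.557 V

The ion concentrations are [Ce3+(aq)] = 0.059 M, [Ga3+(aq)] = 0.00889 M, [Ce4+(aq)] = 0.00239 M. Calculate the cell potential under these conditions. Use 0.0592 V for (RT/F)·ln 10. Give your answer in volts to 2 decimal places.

Since E°(Ce⁴⁺/Ce³⁺) > E°(Ga³⁺/Ga), Ce⁴⁺/Ce³⁺ serves as the cathode.
The standard potential is +1.616 − (−0.557) = +2.173 V and the balanced reaction transfers n = 3 electrons.
For the overall reaction 3 Ce4+(aq) + Ga(s) → 3 Ce3+(aq) + Ga3+(aq), Q = ([Ce3+(aq)]^3·[Ga3+(aq)]) / [Ce4+(aq)]^3 = 134, giving log Q = 2.126.
E = E° − (0.0592/n)·log Q = +2.173 − (0.0592/3)(2.126) = +2.13 V.

+2.13 V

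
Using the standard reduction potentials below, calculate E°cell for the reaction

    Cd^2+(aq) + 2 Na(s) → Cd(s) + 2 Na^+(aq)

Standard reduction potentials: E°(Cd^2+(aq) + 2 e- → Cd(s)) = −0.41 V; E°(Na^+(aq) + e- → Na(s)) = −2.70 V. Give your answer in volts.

+2.29 V

In the reaction as written, Cd^2+(aq) is reduced (cathode) and Na^+(aq) is produced by oxidation at the anode.
E°cell = E°(cathode) − E°(anode) = −0.41 − (−2.70) = +2.29 V.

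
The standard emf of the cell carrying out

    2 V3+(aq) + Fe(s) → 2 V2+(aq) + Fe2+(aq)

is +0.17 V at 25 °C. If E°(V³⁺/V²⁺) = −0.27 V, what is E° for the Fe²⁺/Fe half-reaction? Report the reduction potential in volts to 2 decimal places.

−0.44 V

In the reaction as written the V³⁺/V²⁺ couple is reduced (cathode) and Fe²⁺/Fe is oxidized (anode), so E°cell = E°(V³⁺/V²⁺) − E°(Fe²⁺/Fe).
E°(Fe²⁺/Fe) = E°(cathode) − E°cell = −0.27 − (+0.17) = −0.44 V.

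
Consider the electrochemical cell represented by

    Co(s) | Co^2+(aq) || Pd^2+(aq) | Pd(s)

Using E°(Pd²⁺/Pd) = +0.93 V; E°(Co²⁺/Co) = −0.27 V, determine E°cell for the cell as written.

+1.20 V

By convention the left-hand electrode in cell notation is the anode (oxidation) and the right-hand electrode is the cathode (reduction).
E°cell = E°(right) − E°(left) = +0.93 − (−0.27) = +1.20 V.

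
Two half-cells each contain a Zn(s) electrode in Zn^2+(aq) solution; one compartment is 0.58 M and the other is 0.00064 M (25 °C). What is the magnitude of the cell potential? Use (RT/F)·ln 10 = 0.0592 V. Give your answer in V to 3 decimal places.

For a concentration cell E°cell = 0, since both electrodes use the same couple.
The compartment with the higher Zn^2+(aq) concentration (0.58 M) acts as the cathode; ions are reduced there and produced at the dilute (0.00064 M) anode.
With n = 2, Ecell = −(0.0592/2)·log([dilute]/[conc]) = −(0.0592/2)·log(0.00064/0.58) = +0.088 V.

0.088 V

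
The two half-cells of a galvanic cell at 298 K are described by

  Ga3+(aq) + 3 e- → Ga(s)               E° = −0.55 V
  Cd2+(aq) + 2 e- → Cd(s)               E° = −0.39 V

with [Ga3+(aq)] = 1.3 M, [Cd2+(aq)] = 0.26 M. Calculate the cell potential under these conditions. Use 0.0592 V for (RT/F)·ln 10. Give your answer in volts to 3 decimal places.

+0.140 V

Since E°(Cd²⁺/Cd) > E°(Ga³⁺/Ga), Cd²⁺/Cd serves as the cathode.
The standard potential is −0.39 − (−0.55) = +0.16 V and the balanced reaction transfers n = 6 electrons.
The balanced reaction is 3 Cd2+(aq) + 2 Ga(s) → 3 Cd(s) + 2 Ga3+(aq), so Q = [Ga3+(aq)]^2 / [Cd2+(aq)]^3 = 96.2 and log Q = 1.983.
By the Nernst equation, E = +0.16 − (0.0592/6)·(1.983) = +0.140 V.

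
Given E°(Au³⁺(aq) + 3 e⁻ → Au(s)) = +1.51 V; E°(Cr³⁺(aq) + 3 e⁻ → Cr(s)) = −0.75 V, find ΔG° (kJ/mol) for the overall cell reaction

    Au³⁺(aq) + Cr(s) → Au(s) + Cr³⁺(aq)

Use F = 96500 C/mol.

−654 kJ/mol

In the reaction as written Au³⁺(aq) is reduced, so the Au³⁺/Au couple is the cathode and Cr³⁺/Cr is the anode.
E°cell = +1.51 − (−0.75) = +2.26 V; balancing electrons gives n = 3.
ΔG° = −nFE°cell = −(3)(96500)(+2.26) J/mol = −654 kJ/mol.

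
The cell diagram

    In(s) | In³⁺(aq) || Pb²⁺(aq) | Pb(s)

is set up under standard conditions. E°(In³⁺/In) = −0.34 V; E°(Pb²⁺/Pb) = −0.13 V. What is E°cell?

By convention the left-hand electrode in cell notation is the anode (oxidation) and the right-hand electrode is the cathode (reduction).
E°cell = E°(right) − E°(left) = −0.13 − (−0.34) = +0.21 V.

+0.21 V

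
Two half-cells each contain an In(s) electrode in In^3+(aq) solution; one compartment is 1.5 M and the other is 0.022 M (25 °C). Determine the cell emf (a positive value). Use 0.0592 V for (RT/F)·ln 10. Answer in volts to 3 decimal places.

For a concentration cell E°cell = 0, since both electrodes use the same couple.
The compartment with the higher In^3+(aq) concentration (1.5 M) acts as the cathode; ions are reduced there and produced at the dilute (0.022 M) anode.
With n = 3, Ecell = −(0.0592/3)·log([dilute]/[conc]) = −(0.0592/3)·log(0.022/1.5) = +0.036 V.

0.036 V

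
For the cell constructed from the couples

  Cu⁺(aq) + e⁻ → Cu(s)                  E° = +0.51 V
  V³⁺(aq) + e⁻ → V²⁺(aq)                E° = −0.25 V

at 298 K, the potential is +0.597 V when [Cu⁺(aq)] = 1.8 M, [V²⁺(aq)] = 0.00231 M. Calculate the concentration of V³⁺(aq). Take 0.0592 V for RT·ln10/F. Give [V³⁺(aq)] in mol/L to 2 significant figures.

2.4 M

With Cu⁺/Cu at the cathode and V³⁺/V²⁺ at the anode, E°cell = +0.51 − (−0.25) = +0.76 V (n = 1).
Rearranging E = E° − (0.0592/n)·log Q gives log Q = 1(+0.76 − (+0.597))/0.0592 = 2.753.
The balanced reaction is Cu⁺(aq) + V²⁺(aq) → Cu(s) + V³⁺(aq), so Q = [V³⁺(aq)] / ([Cu⁺(aq)]·[V²⁺(aq)]).
Isolating [V³⁺(aq)] in Q = 10^{2.753} yields log [V³⁺(aq)] = 0.372, i.e. 2.4 M.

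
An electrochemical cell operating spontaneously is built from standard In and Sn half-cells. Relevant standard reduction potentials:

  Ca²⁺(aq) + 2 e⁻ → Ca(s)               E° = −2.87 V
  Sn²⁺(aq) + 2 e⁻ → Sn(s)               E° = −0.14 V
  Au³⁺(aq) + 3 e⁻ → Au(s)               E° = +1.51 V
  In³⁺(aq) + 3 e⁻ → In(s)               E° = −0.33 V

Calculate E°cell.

Of the two couples in this cell, the one with the more positive reduction potential is reduced at the cathode: here that is Sn²⁺/Sn (−0.14 V); In³⁺/In (−0.33 V) is the anode.
E°cell = E°(cathode) − E°(anode) = −0.14 − (−0.33) = +0.19 V.

+0.19 V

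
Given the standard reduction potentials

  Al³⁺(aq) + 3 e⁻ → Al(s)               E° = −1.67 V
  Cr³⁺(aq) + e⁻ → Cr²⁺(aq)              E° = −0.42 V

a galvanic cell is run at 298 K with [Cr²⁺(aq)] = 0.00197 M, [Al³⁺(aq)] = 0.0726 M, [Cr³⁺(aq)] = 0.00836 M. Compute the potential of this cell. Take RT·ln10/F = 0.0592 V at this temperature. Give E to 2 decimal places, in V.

The Cr³⁺/Cr²⁺ couple has the more positive E°, so it is the cathode; Al³⁺/Al is the anode.
E°cell = −0.42 − (−1.67) = +1.25 V, with n = 3 electrons transferred.
For the overall reaction 3 Cr³⁺(aq) + Al(s) → 3 Cr²⁺(aq) + Al³⁺(aq), Q = ([Cr²⁺(aq)]^3·[Al³⁺(aq)]) / [Cr³⁺(aq)]^3 = 0.00095, giving log Q = −3.022.
Applying E = E° − (RT ln10/nF)·log Q gives +1.25 − (0.0592/3)(−3.022) = +1.31 V.

+1.31 V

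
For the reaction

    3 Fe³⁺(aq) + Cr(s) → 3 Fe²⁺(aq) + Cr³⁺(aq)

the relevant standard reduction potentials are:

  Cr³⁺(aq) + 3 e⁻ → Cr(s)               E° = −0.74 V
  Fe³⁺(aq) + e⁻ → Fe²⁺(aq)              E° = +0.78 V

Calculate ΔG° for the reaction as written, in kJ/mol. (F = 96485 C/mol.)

−440 kJ/mol

In the reaction as written Fe³⁺(aq) is reduced, so the Fe³⁺/Fe²⁺ couple is the cathode and Cr³⁺/Cr is the anode.
E°cell = +0.78 − (−0.74) = +1.52 V; balancing electrons gives n = 3.
ΔG° = −nFE°cell = −(3)(96485)(+1.52) J/mol = −440 kJ/mol.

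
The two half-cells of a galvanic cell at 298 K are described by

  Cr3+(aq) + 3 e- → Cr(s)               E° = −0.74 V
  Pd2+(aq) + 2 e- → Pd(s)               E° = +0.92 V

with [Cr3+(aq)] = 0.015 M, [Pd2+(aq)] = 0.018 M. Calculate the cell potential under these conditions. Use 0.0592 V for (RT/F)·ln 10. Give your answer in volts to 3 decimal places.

Pd²⁺/Pd is reduced (cathode, E° = +0.92 V) and Cr³⁺/Cr is oxidized (anode).
E°cell = +0.92 − (−0.74) = +1.66 V, with n = 6 electrons transferred.
The balanced reaction is 3 Pd2+(aq) + 2 Cr(s) → 3 Pd(s) + 2 Cr3+(aq), so Q = [Cr3+(aq)]^2 / [Pd2+(aq)]^3 = 38.6 and log Q = 1.586.
Applying E = E° − (RT ln10/nF)·log Q gives +1.66 − (0.0592/6)(1.586) = +1.644 V.

+1.644 V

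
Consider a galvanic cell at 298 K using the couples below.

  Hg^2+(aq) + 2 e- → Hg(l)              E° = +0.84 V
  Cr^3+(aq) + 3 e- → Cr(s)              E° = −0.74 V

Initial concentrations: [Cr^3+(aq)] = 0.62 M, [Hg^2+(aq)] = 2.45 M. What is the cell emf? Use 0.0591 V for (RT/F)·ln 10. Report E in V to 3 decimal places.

+1.596 V

The Hg²⁺/Hg couple has the more positive E°, so it is the cathode; Cr³⁺/Cr is the anode.
The standard potential is +0.84 − (−0.74) = +1.58 V and the balanced reaction transfers n = 6 electrons.
The balanced reaction is 3 Hg^2+(aq) + 2 Cr(s) → 3 Hg(l) + 2 Cr^3+(aq), so Q = [Cr^3+(aq)]^2 / [Hg^2+(aq)]^3 = 0.0261 and log Q = −1.583.
E = E° − (0.0591/n)·log Q = +1.58 − (0.0591/6)(−1.583) = +1.596 V.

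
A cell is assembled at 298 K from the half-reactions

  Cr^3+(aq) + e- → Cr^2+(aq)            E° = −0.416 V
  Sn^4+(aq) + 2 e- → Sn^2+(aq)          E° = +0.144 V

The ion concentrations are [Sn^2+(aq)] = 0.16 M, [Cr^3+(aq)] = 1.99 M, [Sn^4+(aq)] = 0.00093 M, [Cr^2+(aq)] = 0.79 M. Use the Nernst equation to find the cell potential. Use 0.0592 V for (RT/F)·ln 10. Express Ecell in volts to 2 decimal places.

Since E°(Sn⁴⁺/Sn²⁺) > E°(Cr³⁺/Cr²⁺), Sn⁴⁺/Sn²⁺ serves as the cathode.
The standard potential is +0.144 − (−0.416) = +0.560 V and the balanced reaction transfers n = 2 electrons.
The balanced reaction is Sn^4+(aq) + 2 Cr^2+(aq) → Sn^2+(aq) + 2 Cr^3+(aq), so Q = ([Sn^2+(aq)]·[Cr^3+(aq)]^2) / ([Sn^4+(aq)]·[Cr^2+(aq)]^2) = 1.09×10^3 and log Q = 3.038.
Applying E = E° − (RT ln10/nF)·log Q gives +0.560 − (0.0592/2)(3.038) = +0.47 V.

+0.47 V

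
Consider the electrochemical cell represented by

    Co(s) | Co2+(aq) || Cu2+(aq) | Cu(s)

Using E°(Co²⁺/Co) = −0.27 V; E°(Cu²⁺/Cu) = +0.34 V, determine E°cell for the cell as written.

By convention the left-hand electrode in cell notation is the anode (oxidation) and the right-hand electrode is the cathode (reduction).
E°cell = E°(right) − E°(left) = +0.34 − (−0.27) = +0.61 V.

+0.61 V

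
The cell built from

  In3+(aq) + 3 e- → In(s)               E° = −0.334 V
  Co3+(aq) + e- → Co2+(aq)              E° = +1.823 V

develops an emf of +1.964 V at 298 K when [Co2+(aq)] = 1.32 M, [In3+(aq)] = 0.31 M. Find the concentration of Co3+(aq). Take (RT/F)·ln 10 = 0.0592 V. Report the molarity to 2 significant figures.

The Co³⁺/Co²⁺ couple has the larger reduction potential, so it is the cathode: E°cell = +1.823 − (−0.334) = +2.157 V and n = 3.
Rearranging E = E° − (0.0592/n)·log Q gives log Q = 3(+2.157 − (+1.964))/0.0592 = 9.780.
For 3 Co3+(aq) + In(s) → 3 Co2+(aq) + In3+(aq), the reaction quotient is Q = ([Co2+(aq)]^3·[In3+(aq)]) / [Co3+(aq)]^3.
Isolating [Co3+(aq)] in Q = 10^{9.780} yields log [Co3+(aq)] = −3.309, i.e. 0.00049 M.

0.00049 M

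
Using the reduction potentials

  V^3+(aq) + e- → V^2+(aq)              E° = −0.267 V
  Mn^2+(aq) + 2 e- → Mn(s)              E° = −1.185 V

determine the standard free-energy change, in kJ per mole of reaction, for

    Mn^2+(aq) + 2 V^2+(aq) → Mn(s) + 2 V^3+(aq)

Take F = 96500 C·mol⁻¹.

+177 kJ/mol

In the reaction as written Mn^2+(aq) is reduced, so the Mn²⁺/Mn couple is the cathode and V³⁺/V²⁺ is the anode.
E°cell = −1.185 − (−0.267) = −0.918 V; balancing electrons gives n = 2.
ΔG° = −nFE°cell = −(2)(96500)(−0.918) J/mol = +177 kJ/mol.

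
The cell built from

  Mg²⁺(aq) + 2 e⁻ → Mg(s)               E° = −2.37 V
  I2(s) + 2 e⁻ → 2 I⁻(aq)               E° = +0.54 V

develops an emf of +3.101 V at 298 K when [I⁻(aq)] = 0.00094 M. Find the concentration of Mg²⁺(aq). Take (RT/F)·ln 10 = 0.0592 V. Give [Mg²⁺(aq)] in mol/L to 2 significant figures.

0.40 M

I₂/I⁻ is the cathode (higher E°); E°cell = +0.54 − (−2.37) = +2.91 V with n = 2.
From the Nernst equation, log Q = n(E° − E)/0.0592 = 2·(+2.91 − (+3.101))/0.0592 = −6.453.
For I2(s) + Mg(s) → 2 I⁻(aq) + Mg²⁺(aq), the reaction quotient is Q = [I⁻(aq)]^2·[Mg²⁺(aq)].
Isolating [Mg²⁺(aq)] in Q = 10^{−6.453} yields log [Mg²⁺(aq)] = −0.399, i.e. 0.40 M.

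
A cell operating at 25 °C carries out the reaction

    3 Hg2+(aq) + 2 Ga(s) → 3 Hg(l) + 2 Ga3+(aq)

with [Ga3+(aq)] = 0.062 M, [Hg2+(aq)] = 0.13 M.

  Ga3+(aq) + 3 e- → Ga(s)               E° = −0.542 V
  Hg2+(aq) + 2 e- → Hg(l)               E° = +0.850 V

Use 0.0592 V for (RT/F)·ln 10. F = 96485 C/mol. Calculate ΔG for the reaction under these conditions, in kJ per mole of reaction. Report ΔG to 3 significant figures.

The standard cell potential is +0.850 − (−0.542) = +1.392 V, with n = 6 electrons in the balanced equation.
Q = [Ga3+(aq)]^2 / [Hg2+(aq)]^3 = 1.75, so log Q = 0.243 and E = +1.392 − (0.0592/6)(0.243) = +1.3896 V.
ΔG = −nFE = −(6)(96485)(+1.3896) J/mol = −804 kJ/mol.

−804 kJ/mol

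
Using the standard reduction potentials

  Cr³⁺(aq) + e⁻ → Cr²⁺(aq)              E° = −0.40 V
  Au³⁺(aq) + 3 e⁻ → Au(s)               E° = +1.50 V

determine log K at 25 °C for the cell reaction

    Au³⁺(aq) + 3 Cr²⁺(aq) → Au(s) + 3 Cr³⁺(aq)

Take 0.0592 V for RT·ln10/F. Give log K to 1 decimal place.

The Au³⁺/Au couple is reduced (cathode); E°cell = +1.50 − (−0.40) = +1.90 V with n = 3.
At equilibrium E = 0, so log K = nE°cell / 0.0592 = (3)(+1.90) / 0.0592 = 96.3.

log K = 96.3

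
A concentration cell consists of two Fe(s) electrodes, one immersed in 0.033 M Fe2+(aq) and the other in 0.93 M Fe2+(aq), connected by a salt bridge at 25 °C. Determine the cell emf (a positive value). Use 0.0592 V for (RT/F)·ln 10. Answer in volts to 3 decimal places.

For a concentration cell E°cell = 0, since both electrodes use the same couple.
The compartment with the higher Fe2+(aq) concentration (0.93 M) acts as the cathode; ions are reduced there and produced at the dilute (0.033 M) anode.
With n = 2, Ecell = −(0.0592/2)·log([dilute]/[conc]) = −(0.0592/2)·log(0.033/0.93) = +0.043 V.

0.043 V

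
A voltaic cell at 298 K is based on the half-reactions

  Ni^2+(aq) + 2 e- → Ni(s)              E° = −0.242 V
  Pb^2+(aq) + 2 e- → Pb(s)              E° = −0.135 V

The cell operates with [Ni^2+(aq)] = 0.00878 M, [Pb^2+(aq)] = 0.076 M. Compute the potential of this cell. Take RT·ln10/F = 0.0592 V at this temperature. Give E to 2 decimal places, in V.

Since E°(Pb²⁺/Pb) > E°(Ni²⁺/Ni), Pb²⁺/Pb serves as the cathode.
The standard potential is −0.135 − (−0.242) = +0.107 V and the balanced reaction transfers n = 2 electrons.
For the overall reaction Pb^2+(aq) + Ni(s) → Pb(s) + Ni^2+(aq), Q = [Ni^2+(aq)] / [Pb^2+(aq)] = 0.116, giving log Q = −0.937.
By the Nernst equation, E = +0.107 − (0.0592/2)·(−0.937) = +0.13 V.

+0.13 V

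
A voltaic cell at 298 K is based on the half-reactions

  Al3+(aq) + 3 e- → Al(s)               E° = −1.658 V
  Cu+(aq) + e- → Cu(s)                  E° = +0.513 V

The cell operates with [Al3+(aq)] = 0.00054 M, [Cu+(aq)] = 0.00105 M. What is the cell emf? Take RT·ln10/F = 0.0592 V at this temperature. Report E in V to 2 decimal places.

Cu⁺/Cu is reduced (cathode, E° = +0.513 V) and Al³⁺/Al is oxidized (anode).
The standard potential is +0.513 − (−1.658) = +2.171 V and the balanced reaction transfers n = 3 electrons.
The balanced reaction is 3 Cu+(aq) + Al(s) → 3 Cu(s) + Al3+(aq), so Q = [Al3+(aq)] / [Cu+(aq)]^3 = 4.66×10^5 and log Q = 5.669.
By the Nernst equation, E = +2.171 − (0.0592/3)·(5.669) = +2.06 V.

+2.06 V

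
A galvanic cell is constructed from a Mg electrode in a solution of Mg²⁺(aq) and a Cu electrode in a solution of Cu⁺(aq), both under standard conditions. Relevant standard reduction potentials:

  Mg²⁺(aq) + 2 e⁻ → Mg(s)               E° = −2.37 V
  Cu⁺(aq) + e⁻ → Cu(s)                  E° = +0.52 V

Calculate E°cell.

+2.89 V

Of the two couples in this cell, the one with the more positive reduction potential is reduced at the cathode: here that is Cu⁺/Cu (+0.52 V); Mg²⁺/Mg (−2.37 V) is the anode.
E°cell = E°(cathode) − E°(anode) = +0.52 − (−2.37) = +2.89 V.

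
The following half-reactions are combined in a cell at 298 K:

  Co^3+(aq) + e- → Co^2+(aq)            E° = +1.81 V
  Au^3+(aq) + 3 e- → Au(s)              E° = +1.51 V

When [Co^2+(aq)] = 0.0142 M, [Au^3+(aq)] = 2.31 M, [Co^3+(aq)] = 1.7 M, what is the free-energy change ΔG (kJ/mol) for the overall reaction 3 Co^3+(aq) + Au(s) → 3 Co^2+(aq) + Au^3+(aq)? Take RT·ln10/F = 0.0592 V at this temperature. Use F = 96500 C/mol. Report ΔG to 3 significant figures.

−120 kJ/mol

With Co³⁺/Co²⁺ reduced at the cathode, E°cell = +1.81 − (+1.51) = +0.30 V and n = 3.
Q = ([Co^2+(aq)]^3·[Au^3+(aq)]) / [Co^3+(aq)]^3 = 1.35×10^−6, so log Q = −5.871 and E = +0.30 − (0.0592/3)(−5.871) = +0.4159 V.
ΔG = −nFE = −(3)(96500)(+0.4159) J/mol = −120 kJ/mol.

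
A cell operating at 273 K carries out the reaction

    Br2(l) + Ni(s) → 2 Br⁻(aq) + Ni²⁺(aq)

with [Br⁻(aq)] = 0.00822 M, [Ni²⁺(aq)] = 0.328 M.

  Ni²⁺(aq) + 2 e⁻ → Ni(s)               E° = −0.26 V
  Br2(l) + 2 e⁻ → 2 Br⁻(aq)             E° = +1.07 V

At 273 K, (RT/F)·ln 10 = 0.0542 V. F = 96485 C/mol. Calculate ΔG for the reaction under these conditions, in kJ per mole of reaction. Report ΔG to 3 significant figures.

With Br₂/Br⁻ reduced at the cathode, E°cell = +1.07 − (−0.26) = +1.33 V and n = 2.
Here Q = [Br⁻(aq)]^2·[Ni²⁺(aq)] = 2.22×10^−5 (log Q = −4.654), giving E = +1.33 − (0.0542/2)·(−4.654) = +1.4561 V.
ΔG = −nFE = −(2)(96485)(+1.4561) J/mol = −281 kJ/mol.

−281 kJ/mol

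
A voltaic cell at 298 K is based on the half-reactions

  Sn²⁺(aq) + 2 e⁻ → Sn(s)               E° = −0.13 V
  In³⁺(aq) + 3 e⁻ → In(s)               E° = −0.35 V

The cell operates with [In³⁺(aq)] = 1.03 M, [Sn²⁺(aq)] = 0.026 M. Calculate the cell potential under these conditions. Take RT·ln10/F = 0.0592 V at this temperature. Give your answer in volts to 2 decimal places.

+0.17 V

Since E°(Sn²⁺/Sn) > E°(In³⁺/In), Sn²⁺/Sn serves as the cathode.
E°cell = E°cat − E°an = −0.13 − (−0.35) = +0.22 V; n = 6.
For the overall reaction 3 Sn²⁺(aq) + 2 In(s) → 3 Sn(s) + 2 In³⁺(aq), Q = [In³⁺(aq)]^2 / [Sn²⁺(aq)]^3 = 6.04×10^4, giving log Q = 4.781.
By the Nernst equation, E = +0.22 − (0.0592/6)·(4.781) = +0.17 V.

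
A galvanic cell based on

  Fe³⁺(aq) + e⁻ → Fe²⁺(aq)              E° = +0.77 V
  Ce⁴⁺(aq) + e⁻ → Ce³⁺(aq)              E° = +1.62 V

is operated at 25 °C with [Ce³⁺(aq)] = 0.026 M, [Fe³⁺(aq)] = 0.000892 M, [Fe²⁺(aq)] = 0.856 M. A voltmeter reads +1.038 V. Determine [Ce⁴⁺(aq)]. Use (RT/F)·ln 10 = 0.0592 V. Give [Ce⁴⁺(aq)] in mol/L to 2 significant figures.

The Ce⁴⁺/Ce³⁺ couple has the larger reduction potential, so it is the cathode: E°cell = +1.62 − (+0.77) = +0.85 V and n = 1.
Rearranging E = E° − (0.0592/n)·log Q gives log Q = 1(+0.85 − (+1.038))/0.0592 = −3.176.
Balancing electrons gives Ce⁴⁺(aq) + Fe²⁺(aq) → Ce³⁺(aq) + Fe³⁺(aq); thus Q = ([Ce³⁺(aq)]·[Fe³⁺(aq)]) / ([Ce⁴⁺(aq)]·[Fe²⁺(aq)]).
Isolating [Ce⁴⁺(aq)] in Q = 10^{−3.176} yields log [Ce⁴⁺(aq)] = −1.391, i.e. 0.041 M.

0.041 M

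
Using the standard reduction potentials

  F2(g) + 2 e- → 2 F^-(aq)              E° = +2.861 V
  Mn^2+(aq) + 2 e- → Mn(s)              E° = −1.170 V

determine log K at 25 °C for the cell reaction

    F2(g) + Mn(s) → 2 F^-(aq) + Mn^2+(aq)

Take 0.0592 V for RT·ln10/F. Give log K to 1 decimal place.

log K = 136.2

The F₂/F⁻ couple is reduced (cathode); E°cell = +2.861 − (−1.170) = +4.031 V with n = 2.
At equilibrium E = 0, so log K = nE°cell / 0.0592 = (2)(+4.031) / 0.0592 = 136.2.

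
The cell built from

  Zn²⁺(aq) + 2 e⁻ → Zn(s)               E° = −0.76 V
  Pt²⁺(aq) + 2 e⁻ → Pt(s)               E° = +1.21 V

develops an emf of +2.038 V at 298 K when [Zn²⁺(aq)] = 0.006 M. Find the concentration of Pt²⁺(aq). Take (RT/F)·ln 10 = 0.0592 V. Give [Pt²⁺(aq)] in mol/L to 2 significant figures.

1.2 M

With Pt²⁺/Pt at the cathode and Zn²⁺/Zn at the anode, E°cell = +1.21 − (−0.76) = +1.97 V (n = 2).
Since E = E° − (0.0592/n)·log Q, log Q = n(E° − E)/0.0592 = −2.297.
The balanced reaction is Pt²⁺(aq) + Zn(s) → Pt(s) + Zn²⁺(aq), so Q = [Zn²⁺(aq)] / [Pt²⁺(aq)].
Isolating [Pt²⁺(aq)] in Q = 10^{−2.297} yields log [Pt²⁺(aq)] = 0.075, i.e. 1.2 M.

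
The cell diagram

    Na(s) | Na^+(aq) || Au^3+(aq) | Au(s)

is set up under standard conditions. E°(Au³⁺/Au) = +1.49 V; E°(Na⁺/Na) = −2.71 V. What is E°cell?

+4.20 V

By convention the left-hand electrode in cell notation is the anode (oxidation) and the right-hand electrode is the cathode (reduction).
E°cell = E°(right) − E°(left) = +1.49 − (−2.71) = +4.20 V.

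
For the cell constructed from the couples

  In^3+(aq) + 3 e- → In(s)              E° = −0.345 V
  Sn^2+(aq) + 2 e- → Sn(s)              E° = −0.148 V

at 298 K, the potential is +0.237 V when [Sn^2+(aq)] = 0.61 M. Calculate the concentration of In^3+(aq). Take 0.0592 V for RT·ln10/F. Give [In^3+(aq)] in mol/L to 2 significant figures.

The Sn²⁺/Sn couple has the larger reduction potential, so it is the cathode: E°cell = −0.148 − (−0.345) = +0.197 V and n = 6.
From the Nernst equation, log Q = n(E° − E)/0.0592 = 6·(+0.197 − (+0.237))/0.0592 = −4.054.
Balancing electrons gives 3 Sn^2+(aq) + 2 In(s) → 3 Sn(s) + 2 In^3+(aq); thus Q = [In^3+(aq)]^2 / [Sn^2+(aq)]^3.
Solving for the unknown gives log [In^3+(aq)] = −2.349, so [In^3+(aq)] ≈ 0.0045 M.

0.0045 M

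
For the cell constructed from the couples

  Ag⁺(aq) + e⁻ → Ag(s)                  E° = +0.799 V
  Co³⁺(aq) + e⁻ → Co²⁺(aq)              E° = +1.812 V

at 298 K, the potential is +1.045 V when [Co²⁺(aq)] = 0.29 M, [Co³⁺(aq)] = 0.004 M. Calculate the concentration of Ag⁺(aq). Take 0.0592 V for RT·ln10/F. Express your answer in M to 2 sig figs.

With Co³⁺/Co²⁺ at the cathode and Ag⁺/Ag at the anode, E°cell = +1.812 − (+0.799) = +1.013 V (n = 1).
From the Nernst equation, log Q = n(E° − E)/0.0592 = 1·(+1.013 − (+1.045))/0.0592 = −0.541.
The balanced reaction is Co³⁺(aq) + Ag(s) → Co²⁺(aq) + Ag⁺(aq), so Q = ([Co²⁺(aq)]·[Ag⁺(aq)]) / [Co³⁺(aq)].
Substituting the known concentrations and solving, log [Ag⁺(aq)] = −2.401 and [Ag⁺(aq)] = 0.0040 M.

0.0040 M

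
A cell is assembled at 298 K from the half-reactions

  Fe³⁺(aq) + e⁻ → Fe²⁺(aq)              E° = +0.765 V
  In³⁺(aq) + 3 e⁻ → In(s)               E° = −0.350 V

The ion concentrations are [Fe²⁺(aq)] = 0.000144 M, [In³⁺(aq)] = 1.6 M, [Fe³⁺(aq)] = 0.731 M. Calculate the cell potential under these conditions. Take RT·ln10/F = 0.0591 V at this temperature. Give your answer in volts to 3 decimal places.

+1.330 V

Fe³⁺/Fe²⁺ is reduced (cathode, E° = +0.765 V) and In³⁺/In is oxidized (anode).
The standard potential is +0.765 − (−0.350) = +1.115 V and the balanced reaction transfers n = 3 electrons.
Balancing gives 3 Fe³⁺(aq) + In(s) → 3 Fe²⁺(aq) + In³⁺(aq); hence Q = ([Fe²⁺(aq)]^3·[In³⁺(aq)]) / [Fe³⁺(aq)]^3 = 1.22×10^−11 (log Q = −10.913).
Applying E = E° − (RT ln10/nF)·log Q gives +1.115 − (0.0591/3)(−10.913) = +1.330 V.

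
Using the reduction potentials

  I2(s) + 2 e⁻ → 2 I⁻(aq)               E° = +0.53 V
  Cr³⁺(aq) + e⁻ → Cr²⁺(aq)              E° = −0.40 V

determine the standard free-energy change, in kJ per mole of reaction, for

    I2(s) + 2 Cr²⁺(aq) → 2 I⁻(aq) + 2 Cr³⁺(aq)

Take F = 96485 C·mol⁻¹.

−179 kJ/mol

In the reaction as written I2(s) is reduced, so the I₂/I⁻ couple is the cathode and Cr³⁺/Cr²⁺ is the anode.
E°cell = +0.53 − (−0.40) = +0.93 V; balancing electrons gives n = 2.
ΔG° = −nFE°cell = −(2)(96485)(+0.93) J/mol = −179 kJ/mol.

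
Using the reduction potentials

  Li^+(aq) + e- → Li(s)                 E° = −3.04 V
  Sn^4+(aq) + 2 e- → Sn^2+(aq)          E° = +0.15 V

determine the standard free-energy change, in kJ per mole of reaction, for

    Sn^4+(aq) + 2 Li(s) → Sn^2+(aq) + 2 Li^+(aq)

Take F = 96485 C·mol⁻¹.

−616 kJ/mol

In the reaction as written Sn^4+(aq) is reduced, so the Sn⁴⁺/Sn²⁺ couple is the cathode and Li⁺/Li is the anode.
E°cell = +0.15 − (−3.04) = +3.19 V; balancing electrons gives n = 2.
ΔG° = −nFE°cell = −(2)(96485)(+3.19) J/mol = −616 kJ/mol.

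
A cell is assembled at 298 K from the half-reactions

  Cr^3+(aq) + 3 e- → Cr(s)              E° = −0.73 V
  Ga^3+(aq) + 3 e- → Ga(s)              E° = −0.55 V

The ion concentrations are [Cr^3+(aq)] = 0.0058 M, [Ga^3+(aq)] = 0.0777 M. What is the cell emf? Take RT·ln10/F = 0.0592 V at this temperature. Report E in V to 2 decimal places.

+0.20 V

Ga³⁺/Ga is reduced (cathode, E° = −0.55 V) and Cr³⁺/Cr is oxidized (anode).
The standard potential is −0.55 − (−0.73) = +0.18 V and the balanced reaction transfers n = 3 electrons.
For the overall reaction Ga^3+(aq) + Cr(s) → Ga(s) + Cr^3+(aq), Q = [Cr^3+(aq)] / [Ga^3+(aq)] = 0.0746, giving log Q = −1.127.
Applying E = E° − (RT ln10/nF)·log Q gives +0.18 − (0.0592/3)(−1.127) = +0.20 V.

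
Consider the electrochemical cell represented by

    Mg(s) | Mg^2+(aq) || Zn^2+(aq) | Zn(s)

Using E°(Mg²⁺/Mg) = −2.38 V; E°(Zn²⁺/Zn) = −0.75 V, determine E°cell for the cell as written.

+1.63 V

By convention the left-hand electrode in cell notation is the anode (oxidation) and the right-hand electrode is the cathode (reduction).
E°cell = E°(right) − E°(left) = −0.75 − (−2.38) = +1.63 V.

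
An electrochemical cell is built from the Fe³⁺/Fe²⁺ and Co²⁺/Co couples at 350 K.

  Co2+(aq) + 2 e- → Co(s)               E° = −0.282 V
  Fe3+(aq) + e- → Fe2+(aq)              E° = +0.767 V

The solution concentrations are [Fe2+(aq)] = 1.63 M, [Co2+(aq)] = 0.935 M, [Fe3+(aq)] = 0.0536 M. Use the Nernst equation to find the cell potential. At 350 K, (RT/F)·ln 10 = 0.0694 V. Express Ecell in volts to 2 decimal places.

The Fe³⁺/Fe²⁺ couple has the more positive E°, so it is the cathode; Co²⁺/Co is the anode.
The standard potential is +0.767 − (−0.282) = +1.049 V and the balanced reaction transfers n = 2 electrons.
The balanced reaction is 2 Fe3+(aq) + Co(s) → 2 Fe2+(aq) + Co2+(aq), so Q = ([Fe2+(aq)]^2·[Co2+(aq)]) / [Fe3+(aq)]^2 = 865 and log Q = 2.937.
Applying E = E° − (RT ln10/nF)·log Q gives +1.049 − (0.0694/2)(2.937) = +0.95 V.

+0.95 V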